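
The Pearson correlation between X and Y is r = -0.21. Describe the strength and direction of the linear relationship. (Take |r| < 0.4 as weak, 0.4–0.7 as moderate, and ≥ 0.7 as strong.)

r = -0.21 < 0 so the relationship is negative.
|r| = 0.21, which falls in the weak range.

weak negative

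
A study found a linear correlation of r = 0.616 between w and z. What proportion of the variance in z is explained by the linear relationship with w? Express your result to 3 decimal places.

0.379

r² = (0.616)² = 0.379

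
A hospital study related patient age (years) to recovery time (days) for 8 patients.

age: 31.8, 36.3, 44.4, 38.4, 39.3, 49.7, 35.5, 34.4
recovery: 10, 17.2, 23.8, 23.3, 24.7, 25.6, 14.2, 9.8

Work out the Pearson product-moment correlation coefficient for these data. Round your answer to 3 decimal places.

0.829

n = 8, Σx = 309.8, Σy = 148.6, Σx² = 12233.04, Σy² = 3068.3, Σxy = 5978.05
nΣxy − ΣxΣy = 47824.4 − 46036.28 = 1788.12
nΣx² − (Σx)² = 97864.32 − 95976.04 = 1888.28; nΣy² − (Σy)² = 24546.4 − 22081.96 = 2464.44
r = 1788.12 / √(1888.28 × 2464.44) = 1788.12 / 2157.2095 ≈ 0.829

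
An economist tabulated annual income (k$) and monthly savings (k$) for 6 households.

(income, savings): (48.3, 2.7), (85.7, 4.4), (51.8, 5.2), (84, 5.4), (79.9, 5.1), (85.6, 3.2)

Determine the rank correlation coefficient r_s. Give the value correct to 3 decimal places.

0.086

Rank income: 1, 6, 2, 4, 3, 5
Rank savings: 1, 3, 5, 6, 4, 2
d = rank(income) − rank(savings): 0, 3, -3, -2, -1, 3; Σd² = 32
ρ = 1 − 6Σd² / [n(n²−1)] = 1 − 6×32 / (6×35) = 1 − 192/210 ≈ 0.086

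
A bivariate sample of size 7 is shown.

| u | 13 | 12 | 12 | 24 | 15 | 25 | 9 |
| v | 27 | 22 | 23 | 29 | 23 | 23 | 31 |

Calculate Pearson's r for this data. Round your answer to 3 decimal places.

n = 7, Σu = 110, Σv = 178, Σu² = 1964, Σv² = 4602, Σuv = 2786
nΣuv − ΣuΣv = 19502 − 19580 = -78
nΣu² − (Σu)² = 13748 − 12100 = 1648; nΣv² − (Σv)² = 32214 − 31684 = 530
r = -78 / √(1648 × 530) = -78 / 934.5801 ≈ -0.083

-0.083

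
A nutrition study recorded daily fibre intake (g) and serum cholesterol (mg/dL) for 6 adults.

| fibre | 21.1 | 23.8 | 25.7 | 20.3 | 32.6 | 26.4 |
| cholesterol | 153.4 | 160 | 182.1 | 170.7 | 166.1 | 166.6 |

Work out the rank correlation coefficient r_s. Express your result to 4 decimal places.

Rank fibre: 2, 3, 4, 1, 6, 5
Rank cholesterol: 1, 2, 6, 5, 3, 4
d = rank(fibre) − rank(cholesterol): 1, 1, -2, -4, 3, 1; Σd² = 32
ρ = 1 − 6Σd² / [n(n²−1)] = 1 − 6×32 / (6×35) = 1 − 192/210 ≈ 0.0857

0.0857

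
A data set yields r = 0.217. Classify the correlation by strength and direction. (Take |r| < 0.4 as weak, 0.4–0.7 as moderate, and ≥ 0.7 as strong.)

r = 0.217 > 0 so the relationship is positive.
|r| = 0.217, which falls in the weak range.

weak positive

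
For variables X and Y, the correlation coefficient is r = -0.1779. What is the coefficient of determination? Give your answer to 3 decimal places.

0.032

r² = (-0.1779)² = 0.032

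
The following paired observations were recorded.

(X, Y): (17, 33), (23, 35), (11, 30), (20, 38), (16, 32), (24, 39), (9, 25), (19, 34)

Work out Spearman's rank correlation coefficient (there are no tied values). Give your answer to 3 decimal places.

0.976

Rank X: 4, 7, 2, 6, 3, 8, 1, 5
Rank Y: 4, 6, 2, 7, 3, 8, 1, 5
d = rank(X) − rank(Y): 0, 1, 0, -1, 0, 0, 0, 0; Σd² = 2
ρ = 1 − 6Σd² / [n(n²−1)] = 1 − 6×2 / (8×63) = 1 − 12/504 ≈ 0.976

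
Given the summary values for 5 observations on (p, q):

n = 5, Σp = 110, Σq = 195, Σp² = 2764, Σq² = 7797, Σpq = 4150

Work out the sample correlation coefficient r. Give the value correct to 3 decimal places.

-0.545

r = (nΣpq − ΣpΣq) / √[(nΣp² − (Σp)²)(nΣq² − (Σq)²)]
Numerator: 5×4150 − 110×195 = -700
Denominator: √[(13820 − 12100)(38985 − 38025)] = √[1720 × 960] = 1284.9903
r = -700 / 1284.9903 ≈ -0.545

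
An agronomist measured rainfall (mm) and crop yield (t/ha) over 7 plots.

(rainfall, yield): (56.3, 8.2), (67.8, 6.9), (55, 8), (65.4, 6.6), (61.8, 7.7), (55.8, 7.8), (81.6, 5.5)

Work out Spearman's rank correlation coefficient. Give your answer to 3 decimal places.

-0.857

Rank rainfall: 3, 6, 1, 5, 4, 2, 7
Rank yield: 7, 3, 6, 2, 4, 5, 1
d = rank(rainfall) − rank(yield): -4, 3, -5, 3, 0, -3, 6; Σd² = 104
ρ = 1 − 6Σd² / [n(n²−1)] = 1 − 6×104 / (7×48) = 1 − 624/336 ≈ -0.857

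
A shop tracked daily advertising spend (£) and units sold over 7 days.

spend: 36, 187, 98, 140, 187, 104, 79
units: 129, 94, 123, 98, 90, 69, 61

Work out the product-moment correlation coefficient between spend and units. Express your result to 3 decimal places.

n = 7, Σx = 831, Σy = 664, Σx² = 117495, Σy² = 66792, Σxy = 76821
nΣxy − ΣxΣy = 537747 − 551784 = -14037
nΣx² − (Σx)² = 822465 − 690561 = 131904; nΣy² − (Σy)² = 467544 − 440896 = 26648
r = -14037 / √(131904 × 26648) = -14037 / 59287.2481 ≈ -0.237

-0.237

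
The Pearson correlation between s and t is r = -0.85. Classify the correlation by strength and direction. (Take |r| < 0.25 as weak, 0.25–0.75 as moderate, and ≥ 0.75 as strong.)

r = -0.85 < 0 so the relationship is negative.
|r| = 0.85, which falls in the strong range.

strong negative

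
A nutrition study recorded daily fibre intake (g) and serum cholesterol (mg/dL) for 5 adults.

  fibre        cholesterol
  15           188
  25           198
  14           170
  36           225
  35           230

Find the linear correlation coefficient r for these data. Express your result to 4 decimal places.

0.9657

n = 5, Σx = 125, Σy = 1011, Σx² = 3567, Σy² = 206973, Σxy = 26300
nΣxy − ΣxΣy = 131500 − 126375 = 5125
nΣx² − (Σx)² = 17835 − 15625 = 2210; nΣy² − (Σy)² = 1034865 − 1022121 = 12744
r = 5125 / √(2210 × 12744) = 5125 / 5306.9992 ≈ 0.9657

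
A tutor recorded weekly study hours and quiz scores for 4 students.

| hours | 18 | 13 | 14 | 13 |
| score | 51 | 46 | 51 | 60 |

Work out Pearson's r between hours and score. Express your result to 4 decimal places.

-0.1441

n = 4, Σx = 58, Σy = 208, Σx² = 858, Σy² = 10918, Σxy = 3010
nΣxy − ΣxΣy = 12040 − 12064 = -24
nΣx² − (Σx)² = 3432 − 3364 = 68; nΣy² − (Σy)² = 43672 − 43264 = 408
r = -24 / √(68 × 408) = -24 / 166.5653 ≈ -0.1441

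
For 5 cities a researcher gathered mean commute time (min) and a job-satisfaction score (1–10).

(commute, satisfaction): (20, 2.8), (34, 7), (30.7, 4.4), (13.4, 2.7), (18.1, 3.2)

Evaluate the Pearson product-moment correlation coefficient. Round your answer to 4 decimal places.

0.8925

n = 5, Σx = 116.2, Σy = 20.1, Σx² = 3005.66, Σy² = 93.73, Σxy = 523.18
nΣxy − ΣxΣy = 2615.9 − 2335.62 = 280.28
nΣx² − (Σx)² = 15028.3 − 13502.44 = 1525.86; nΣy² − (Σy)² = 468.65 − 404.01 = 64.64
r = 280.28 / √(1525.86 × 64.64) = 280.28 / 314.0567 ≈ 0.8925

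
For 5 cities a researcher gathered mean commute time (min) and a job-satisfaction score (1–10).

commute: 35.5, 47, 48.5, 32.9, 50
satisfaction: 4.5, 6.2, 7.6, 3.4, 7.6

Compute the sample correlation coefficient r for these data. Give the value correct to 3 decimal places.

0.974

n = 5, Σx = 213.9, Σy = 29.3, Σx² = 9403.91, Σy² = 185.77, Σxy = 1311.61
nΣxy − ΣxΣy = 6558.05 − 6267.27 = 290.78
nΣx² − (Σx)² = 47019.55 − 45753.21 = 1266.34; nΣy² − (Σy)² = 928.85 − 858.49 = 70.36
r = 290.78 / √(1266.34 × 70.36) = 290.78 / 298.4957 ≈ 0.974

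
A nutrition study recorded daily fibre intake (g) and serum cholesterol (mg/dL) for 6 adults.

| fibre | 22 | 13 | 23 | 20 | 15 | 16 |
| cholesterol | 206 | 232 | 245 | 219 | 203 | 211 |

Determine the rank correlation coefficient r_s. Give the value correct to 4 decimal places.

0.2571

Rank fibre: 5, 1, 6, 4, 2, 3
Rank cholesterol: 2, 5, 6, 4, 1, 3
d = rank(fibre) − rank(cholesterol): 3, -4, 0, 0, 1, 0; Σd² = 26
ρ = 1 − 6Σd² / [n(n²−1)] = 1 − 6×26 / (6×35) = 1 − 156/210 ≈ 0.2571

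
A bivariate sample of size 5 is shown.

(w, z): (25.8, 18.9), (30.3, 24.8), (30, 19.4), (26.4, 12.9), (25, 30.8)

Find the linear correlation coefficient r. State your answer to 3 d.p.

n = 5, Σw = 137.5, Σz = 106.8, Σw² = 3805.69, Σz² = 2463.66, Σwz = 2931.62
nΣwz − ΣwΣz = 14658.1 − 14685 = -26.9
nΣw² − (Σw)² = 19028.45 − 18906.25 = 122.2; nΣz² − (Σz)² = 12318.3 − 11406.24 = 912.06
r = -26.9 / √(122.2 × 912.06) = -26.9 / 333.8469 ≈ -0.081

-0.081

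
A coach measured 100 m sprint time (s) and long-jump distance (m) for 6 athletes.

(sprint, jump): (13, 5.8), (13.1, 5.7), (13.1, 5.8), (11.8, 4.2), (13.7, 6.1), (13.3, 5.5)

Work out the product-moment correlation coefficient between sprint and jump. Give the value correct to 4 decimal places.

0.9437

n = 6, Σx = 78, Σy = 33.1, Σx² = 1016.04, Σy² = 184.87, Σxy = 432.33
nΣxy − ΣxΣy = 2593.98 − 2581.8 = 12.18
nΣx² − (Σx)² = 6096.24 − 6084 = 12.24; nΣy² − (Σy)² = 1109.22 − 1095.61 = 13.61
r = 12.18 / √(12.24 × 13.61) = 12.18 / 12.9068 ≈ 0.9437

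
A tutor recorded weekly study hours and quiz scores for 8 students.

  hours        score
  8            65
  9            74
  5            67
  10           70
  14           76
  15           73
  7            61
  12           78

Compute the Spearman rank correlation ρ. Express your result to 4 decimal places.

0.7143

Rank hours: 3, 4, 1, 5, 7, 8, 2, 6
Rank score: 2, 6, 3, 4, 7, 5, 1, 8
d = rank(hours) − rank(score): 1, -2, -2, 1, 0, 3, 1, -2; Σd² = 24
ρ = 1 − 6Σd² / [n(n²−1)] = 1 − 6×24 / (8×63) = 1 − 144/504 ≈ 0.7143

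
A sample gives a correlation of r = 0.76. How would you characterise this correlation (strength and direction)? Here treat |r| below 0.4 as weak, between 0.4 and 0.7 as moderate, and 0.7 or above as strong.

r = 0.76 > 0 so the relationship is positive.
|r| = 0.76, which falls in the strong range.

strong positive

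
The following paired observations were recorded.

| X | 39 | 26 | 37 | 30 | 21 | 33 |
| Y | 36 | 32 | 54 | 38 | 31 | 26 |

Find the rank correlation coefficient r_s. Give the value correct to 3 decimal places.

Rank X: 6, 2, 5, 3, 1, 4
Rank Y: 4, 3, 6, 5, 2, 1
d = rank(X) − rank(Y): 2, -1, -1, -2, -1, 3; Σd² = 20
ρ = 1 − 6Σd² / [n(n²−1)] = 1 − 6×20 / (6×35) = 1 − 120/210 ≈ 0.429

0.429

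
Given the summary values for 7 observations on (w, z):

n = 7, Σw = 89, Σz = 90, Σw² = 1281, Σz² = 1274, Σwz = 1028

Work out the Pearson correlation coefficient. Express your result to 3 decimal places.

-0.880

r = (nΣwz − ΣwΣz) / √[(nΣw² − (Σw)²)(nΣz² − (Σz)²)]
Numerator: 7×1028 − 89×90 = -814
Denominator: √[(8967 − 7921)(8918 − 8100)] = √[1046 × 818] = 925.0016
r = -814 / 925.0016 ≈ -0.880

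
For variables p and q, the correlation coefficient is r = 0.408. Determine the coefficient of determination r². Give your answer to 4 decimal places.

0.1665

r² = (0.408)² = 0.1665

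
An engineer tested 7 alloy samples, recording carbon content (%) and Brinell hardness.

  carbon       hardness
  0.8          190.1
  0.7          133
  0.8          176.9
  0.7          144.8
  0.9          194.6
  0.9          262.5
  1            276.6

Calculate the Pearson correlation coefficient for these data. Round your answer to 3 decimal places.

0.929

n = 7, Σx = 5.8, Σy = 1378.5, Σx² = 4.88, Σy² = 289370.63, Σxy = 1176.05
nΣxy − ΣxΣy = 8232.35 − 7995.3 = 237.05
nΣx² − (Σx)² = 34.16 − 33.64 = 0.52; nΣy² − (Σy)² = 2025594.41 − 1900262.25 = 125332.16
r = 237.05 / √(0.52 × 125332.16) = 237.05 / 255.2895 ≈ 0.929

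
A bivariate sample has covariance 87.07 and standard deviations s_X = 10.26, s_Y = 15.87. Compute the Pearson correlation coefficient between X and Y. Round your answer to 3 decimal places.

0.535

r = Cov(X,Y) / (s_X · s_Y) = 87.07 / (10.26 × 15.87)
  = 87.07 / 162.8262 ≈ 0.535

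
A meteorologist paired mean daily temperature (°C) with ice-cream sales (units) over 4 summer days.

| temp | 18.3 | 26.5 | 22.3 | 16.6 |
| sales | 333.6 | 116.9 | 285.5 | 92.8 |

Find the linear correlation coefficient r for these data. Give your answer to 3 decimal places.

-0.146

n = 4, Σx = 83.7, Σy = 828.8, Σx² = 1809.99, Σy² = 215076.66, Σxy = 17109.86
nΣxy − ΣxΣy = 68439.44 − 69370.56 = -931.12
nΣx² − (Σx)² = 7239.96 − 7005.69 = 234.27; nΣy² − (Σy)² = 860306.64 − 686909.44 = 173397.2
r = -931.12 / √(234.27 × 173397.2) = -931.12 / 6373.5204 ≈ -0.146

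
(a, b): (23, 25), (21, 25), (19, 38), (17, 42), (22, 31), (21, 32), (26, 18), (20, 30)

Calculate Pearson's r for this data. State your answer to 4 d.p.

-0.9253

n = 8, Σa = 169, Σb = 241, Σa² = 3621, Σb² = 7667, Σab = 4958
nΣab − ΣaΣb = 39664 − 40729 = -1065
nΣa² − (Σa)² = 28968 − 28561 = 407; nΣb² − (Σb)² = 61336 − 58081 = 3255
r = -1065 / √(407 × 3255) = -1065 / 1150.9930 ≈ -0.9253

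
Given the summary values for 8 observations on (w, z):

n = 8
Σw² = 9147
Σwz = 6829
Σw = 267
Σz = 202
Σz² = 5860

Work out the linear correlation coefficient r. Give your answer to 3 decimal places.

0.206

r = (nΣwz − ΣwΣz) / √[(nΣw² − (Σw)²)(nΣz² − (Σz)²)]
Numerator: 8×6829 − 267×202 = 698
Denominator: √[(73176 − 71289)(46880 − 40804)] = √[1887 × 6076] = 3386.0614
r = 698 / 3386.0614 ≈ 0.206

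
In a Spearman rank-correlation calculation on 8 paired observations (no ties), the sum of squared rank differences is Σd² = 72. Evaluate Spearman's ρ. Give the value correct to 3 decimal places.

ρ = 1 − 6Σd² / [n(n²−1)] = 1 − 6×72 / (8×63)
  = 1 − 432/504 = 1 − 0.8571 ≈ 0.143

0.143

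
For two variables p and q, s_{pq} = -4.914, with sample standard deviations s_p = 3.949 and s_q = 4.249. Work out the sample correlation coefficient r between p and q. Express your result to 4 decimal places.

-0.2929

r = Cov(p,q) / (s_p · s_q) = -4.914 / (3.949 × 4.249)
  = -4.914 / 16.7793 ≈ -0.2929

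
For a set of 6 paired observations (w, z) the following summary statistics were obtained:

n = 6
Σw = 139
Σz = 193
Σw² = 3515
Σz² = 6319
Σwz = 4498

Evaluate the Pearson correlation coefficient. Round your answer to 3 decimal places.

r = (nΣwz − ΣwΣz) / √[(nΣw² − (Σw)²)(nΣz² − (Σz)²)]
Numerator: 6×4498 − 139×193 = 161
Denominator: √[(21090 − 19321)(37914 − 37249)] = √[1769 × 665] = 1084.6128
r = 161 / 1084.6128 ≈ 0.148

0.148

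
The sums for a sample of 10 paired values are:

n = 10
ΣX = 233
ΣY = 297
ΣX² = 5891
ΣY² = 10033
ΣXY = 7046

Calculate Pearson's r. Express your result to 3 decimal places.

0.168

r = (nΣXY − ΣXΣY) / √[(nΣX² − (ΣX)²)(nΣY² − (ΣY)²)]
Numerator: 10×7046 − 233×297 = 1259
Denominator: √[(58910 − 54289)(100330 − 88209)] = √[4621 × 12121] = 7484.0591
r = 1259 / 7484.0591 ≈ 0.168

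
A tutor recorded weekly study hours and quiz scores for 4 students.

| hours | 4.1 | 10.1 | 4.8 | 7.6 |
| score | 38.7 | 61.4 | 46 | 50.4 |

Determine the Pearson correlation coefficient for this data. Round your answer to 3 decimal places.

n = 4, Σx = 26.6, Σy = 196.5, Σx² = 199.62, Σy² = 9923.81, Σxy = 1382.65
nΣxy − ΣxΣy = 5530.6 − 5226.9 = 303.7
nΣx² − (Σx)² = 798.48 − 707.56 = 90.92; nΣy² − (Σy)² = 39695.24 − 38612.25 = 1082.99
r = 303.7 / √(90.92 × 1082.99) = 303.7 / 313.7921 ≈ 0.968

0.968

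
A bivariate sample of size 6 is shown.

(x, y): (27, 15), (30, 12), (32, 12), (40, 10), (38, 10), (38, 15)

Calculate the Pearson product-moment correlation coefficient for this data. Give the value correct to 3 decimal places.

n = 6, Σx = 205, Σy = 74, Σx² = 7141, Σy² = 938, Σxy = 2499
nΣxy − ΣxΣy = 14994 − 15170 = -176
nΣx² − (Σx)² = 42846 − 42025 = 821; nΣy² − (Σy)² = 5628 − 5476 = 152
r = -176 / √(821 × 152) = -176 / 353.2591 ≈ -0.498

-0.498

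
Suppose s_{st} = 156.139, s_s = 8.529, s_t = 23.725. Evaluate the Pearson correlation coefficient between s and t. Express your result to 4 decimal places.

r = Cov(s,t) / (s_s · s_t) = 156.139 / (8.529 × 23.725)
  = 156.139 / 202.3505 ≈ 0.7716

0.7716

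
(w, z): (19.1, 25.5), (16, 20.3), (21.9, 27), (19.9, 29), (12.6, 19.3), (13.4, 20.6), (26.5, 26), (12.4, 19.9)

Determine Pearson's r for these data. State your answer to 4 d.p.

n = 8, Σw = 141.8, Σz = 187.6, Σw² = 2690.76, Σz² = 4501.2, Σwz = 3435.23
nΣwz − ΣwΣz = 27481.84 − 26601.68 = 880.16
nΣw² − (Σw)² = 21526.08 − 20107.24 = 1418.84; nΣz² − (Σz)² = 36009.6 − 35193.76 = 815.84
r = 880.16 / √(1418.84 × 815.84) = 880.16 / 1075.8933 ≈ 0.8181

0.8181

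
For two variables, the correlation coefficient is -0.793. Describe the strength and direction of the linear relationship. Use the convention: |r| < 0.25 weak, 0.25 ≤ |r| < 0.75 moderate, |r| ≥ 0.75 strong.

r = -0.793 < 0 so the relationship is negative.
|r| = 0.793, which falls in the strong range.

strong negative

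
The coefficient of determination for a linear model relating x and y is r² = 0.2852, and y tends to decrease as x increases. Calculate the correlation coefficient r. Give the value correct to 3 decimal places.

-0.534

|r| = √0.2852 = 0.534
The association is negative, so r = −0.534.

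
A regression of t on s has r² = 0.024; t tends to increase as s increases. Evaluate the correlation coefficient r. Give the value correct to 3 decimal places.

|r| = √0.024 = 0.155
The association is positive, so r = 0.155.

0.155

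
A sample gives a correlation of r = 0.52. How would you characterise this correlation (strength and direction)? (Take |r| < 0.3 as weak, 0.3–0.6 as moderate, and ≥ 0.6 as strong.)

moderate positive

r = 0.52 > 0 so the relationship is positive.
|r| = 0.52, which falls in the moderate range.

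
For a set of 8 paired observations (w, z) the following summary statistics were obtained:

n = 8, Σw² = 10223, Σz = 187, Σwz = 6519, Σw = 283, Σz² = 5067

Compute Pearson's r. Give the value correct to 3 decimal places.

-0.250

r = (nΣwz − ΣwΣz) / √[(nΣw² − (Σw)²)(nΣz² − (Σz)²)]
Numerator: 8×6519 − 283×187 = -769
Denominator: √[(81784 − 80089)(40536 − 34969)] = √[1695 × 5567] = 3071.8179
r = -769 / 3071.8179 ≈ -0.250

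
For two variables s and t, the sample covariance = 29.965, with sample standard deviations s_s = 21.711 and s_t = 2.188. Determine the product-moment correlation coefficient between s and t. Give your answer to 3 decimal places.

0.631

r = Cov(s,t) / (s_s · s_t) = 29.965 / (21.711 × 2.188)
  = 29.965 / 47.5037 ≈ 0.631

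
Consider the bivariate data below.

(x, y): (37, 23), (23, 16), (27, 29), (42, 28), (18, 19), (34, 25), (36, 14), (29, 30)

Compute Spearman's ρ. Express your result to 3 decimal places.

Rank x: 7, 2, 3, 8, 1, 5, 6, 4
Rank y: 4, 2, 7, 6, 3, 5, 1, 8
d = rank(x) − rank(y): 3, 0, -4, 2, -2, 0, 5, -4; Σd² = 74
ρ = 1 − 6Σd² / [n(n²−1)] = 1 − 6×74 / (8×63) = 1 − 444/504 ≈ 0.119

0.119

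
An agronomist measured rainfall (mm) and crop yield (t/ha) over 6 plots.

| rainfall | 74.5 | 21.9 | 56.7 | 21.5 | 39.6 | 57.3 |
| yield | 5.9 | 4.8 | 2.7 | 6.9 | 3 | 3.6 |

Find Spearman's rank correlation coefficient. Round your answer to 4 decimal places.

Rank rainfall: 6, 2, 4, 1, 3, 5
Rank yield: 5, 4, 1, 6, 2, 3
d = rank(rainfall) − rank(yield): 1, -2, 3, -5, 1, 2; Σd² = 44
ρ = 1 − 6Σd² / [n(n²−1)] = 1 − 6×44 / (6×35) = 1 − 264/210 ≈ -0.2571

-0.2571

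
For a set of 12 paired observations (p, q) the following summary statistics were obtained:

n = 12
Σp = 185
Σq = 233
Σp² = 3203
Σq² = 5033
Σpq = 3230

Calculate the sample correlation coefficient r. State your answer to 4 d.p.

r = (nΣpq − ΣpΣq) / √[(nΣp² − (Σp)²)(nΣq² − (Σq)²)]
Numerator: 12×3230 − 185×233 = -4345
Denominator: √[(38436 − 34225)(60396 − 54289)] = √[4211 × 6107] = 5071.1514
r = -4345 / 5071.1514 ≈ -0.8568

-0.8568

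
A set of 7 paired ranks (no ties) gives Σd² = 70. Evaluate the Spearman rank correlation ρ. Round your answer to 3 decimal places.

-0.250

ρ = 1 − 6Σd² / [n(n²−1)] = 1 − 6×70 / (7×48)
  = 1 − 420/336 = 1 − 1.2500 ≈ -0.250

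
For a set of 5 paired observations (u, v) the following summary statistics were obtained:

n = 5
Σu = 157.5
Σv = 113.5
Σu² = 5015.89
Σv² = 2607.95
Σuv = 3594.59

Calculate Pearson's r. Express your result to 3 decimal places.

r = (nΣuv − ΣuΣv) / √[(nΣu² − (Σu)²)(nΣv² − (Σv)²)]
Numerator: 5×3594.59 − 157.5×113.5 = 96.7
Denominator: √[(25079.45 − 24806.25)(13039.75 − 12882.25)] = √[273.2 × 157.5] = 207.4343
r = 96.7 / 207.4343 ≈ 0.466

0.466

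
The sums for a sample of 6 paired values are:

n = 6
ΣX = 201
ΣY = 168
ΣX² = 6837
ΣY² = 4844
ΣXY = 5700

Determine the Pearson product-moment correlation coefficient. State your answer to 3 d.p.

r = (nΣXY − ΣXΣY) / √[(nΣX² − (ΣX)²)(nΣY² − (ΣY)²)]
Numerator: 6×5700 − 201×168 = 432
Denominator: √[(41022 − 40401)(29064 − 28224)] = √[621 × 840] = 722.2465
r = 432 / 722.2465 ≈ 0.598

0.598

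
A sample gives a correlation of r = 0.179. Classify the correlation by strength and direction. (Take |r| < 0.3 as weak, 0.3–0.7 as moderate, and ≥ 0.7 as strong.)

r = 0.179 > 0 so the relationship is positive.
|r| = 0.179, which falls in the weak range.

weak positive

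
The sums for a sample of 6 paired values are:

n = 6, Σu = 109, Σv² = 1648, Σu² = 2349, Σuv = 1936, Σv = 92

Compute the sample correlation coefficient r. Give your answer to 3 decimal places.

0.895

r = (nΣuv − ΣuΣv) / √[(nΣu² − (Σu)²)(nΣv² − (Σv)²)]
Numerator: 6×1936 − 109×92 = 1588
Denominator: √[(14094 − 11881)(9888 − 8464)] = √[2213 × 1424] = 1775.1935
r = 1588 / 1775.1935 ≈ 0.895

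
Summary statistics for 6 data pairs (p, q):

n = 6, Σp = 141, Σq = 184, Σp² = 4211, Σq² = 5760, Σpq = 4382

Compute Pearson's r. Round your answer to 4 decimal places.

r = (nΣpq − ΣpΣq) / √[(nΣp² − (Σp)²)(nΣq² − (Σq)²)]
Numerator: 6×4382 − 141×184 = 348
Denominator: √[(25266 − 19881)(34560 − 33856)] = √[5385 × 704] = 1947.0593
r = 348 / 1947.0593 ≈ 0.1787

0.1787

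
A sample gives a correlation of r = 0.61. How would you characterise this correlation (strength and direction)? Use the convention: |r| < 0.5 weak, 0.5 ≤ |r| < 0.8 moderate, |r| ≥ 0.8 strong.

r = 0.61 > 0 so the relationship is positive.
|r| = 0.61, which falls in the moderate range.

moderate positive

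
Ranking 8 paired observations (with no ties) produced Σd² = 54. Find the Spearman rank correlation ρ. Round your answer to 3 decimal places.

0.357

ρ = 1 − 6Σd² / [n(n²−1)] = 1 − 6×54 / (8×63)
  = 1 − 324/504 = 1 − 0.6429 ≈ 0.357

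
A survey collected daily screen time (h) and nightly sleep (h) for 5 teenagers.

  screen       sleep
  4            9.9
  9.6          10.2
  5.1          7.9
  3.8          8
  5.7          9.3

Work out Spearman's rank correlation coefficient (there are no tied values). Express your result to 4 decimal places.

Rank screen: 2, 5, 3, 1, 4
Rank sleep: 4, 5, 1, 2, 3
d = rank(screen) − rank(sleep): -2, 0, 2, -1, 1; Σd² = 10
ρ = 1 − 6Σd² / [n(n²−1)] = 1 − 6×10 / (5×24) = 1 − 60/120 ≈ 0.5000

0.5000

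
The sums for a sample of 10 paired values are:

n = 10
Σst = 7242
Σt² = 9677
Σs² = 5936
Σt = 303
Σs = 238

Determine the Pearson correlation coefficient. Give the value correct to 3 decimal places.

0.083

r = (nΣst − ΣsΣt) / √[(nΣs² − (Σs)²)(nΣt² − (Σt)²)]
Numerator: 10×7242 − 238×303 = 306
Denominator: √[(59360 − 56644)(96770 − 91809)] = √[2716 × 4961] = 3670.7051
r = 306 / 3670.7051 ≈ 0.083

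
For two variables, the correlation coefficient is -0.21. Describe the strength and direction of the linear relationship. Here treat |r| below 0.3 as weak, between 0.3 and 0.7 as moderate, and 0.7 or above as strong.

r = -0.21 < 0 so the relationship is negative.
|r| = 0.21, which falls in the weak range.

weak negative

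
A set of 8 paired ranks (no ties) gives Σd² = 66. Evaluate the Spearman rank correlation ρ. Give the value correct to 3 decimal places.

ρ = 1 − 6Σd² / [n(n²−1)] = 1 − 6×66 / (8×63)
  = 1 − 396/504 = 1 − 0.7857 ≈ 0.214

0.214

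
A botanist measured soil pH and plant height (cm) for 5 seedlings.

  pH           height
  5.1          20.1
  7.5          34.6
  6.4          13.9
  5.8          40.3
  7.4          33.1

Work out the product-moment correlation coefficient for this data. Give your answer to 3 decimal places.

n = 5, Σx = 32.2, Σy = 142, Σx² = 211.62, Σy² = 4514.08, Σxy = 929.65
nΣxy − ΣxΣy = 4648.25 − 4572.4 = 75.85
nΣx² − (Σx)² = 1058.1 − 1036.84 = 21.26; nΣy² − (Σy)² = 22570.4 − 20164 = 2406.4
r = 75.85 / √(21.26 × 2406.4) = 75.85 / 226.1859 ≈ 0.335

0.335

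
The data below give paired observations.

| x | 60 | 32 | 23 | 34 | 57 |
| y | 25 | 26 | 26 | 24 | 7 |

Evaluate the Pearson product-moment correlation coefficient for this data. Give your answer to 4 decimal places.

-0.5673

n = 5, Σx = 206, Σy = 108, Σx² = 9558, Σy² = 2602, Σxy = 4145
nΣxy − ΣxΣy = 20725 − 22248 = -1523
nΣx² − (Σx)² = 47790 − 42436 = 5354; nΣy² − (Σy)² = 13010 − 11664 = 1346
r = -1523 / √(5354 × 1346) = -1523 / 2684.4895 ≈ -0.5673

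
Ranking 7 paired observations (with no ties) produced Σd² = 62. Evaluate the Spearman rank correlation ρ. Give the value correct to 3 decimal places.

ρ = 1 − 6Σd² / [n(n²−1)] = 1 − 6×62 / (7×48)
  = 1 − 372/336 = 1 − 1.1071 ≈ -0.107

-0.107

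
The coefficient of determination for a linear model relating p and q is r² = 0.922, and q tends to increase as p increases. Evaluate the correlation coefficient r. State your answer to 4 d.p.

0.9602

|r| = √0.922 = 0.9602
The association is positive, so r = 0.9602.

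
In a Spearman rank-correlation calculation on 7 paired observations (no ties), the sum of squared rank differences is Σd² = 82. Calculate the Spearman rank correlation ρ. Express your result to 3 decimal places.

-0.464

ρ = 1 − 6Σd² / [n(n²−1)] = 1 − 6×82 / (7×48)
  = 1 − 492/336 = 1 − 1.4643 ≈ -0.464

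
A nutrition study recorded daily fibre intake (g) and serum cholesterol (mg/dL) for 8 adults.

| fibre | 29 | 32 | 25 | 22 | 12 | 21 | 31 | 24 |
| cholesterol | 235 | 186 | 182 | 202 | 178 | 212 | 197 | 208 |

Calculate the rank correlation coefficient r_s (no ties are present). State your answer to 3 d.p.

Rank fibre: 6, 8, 5, 3, 1, 2, 7, 4
Rank cholesterol: 8, 3, 2, 5, 1, 7, 4, 6
d = rank(fibre) − rank(cholesterol): -2, 5, 3, -2, 0, -5, 3, -2; Σd² = 80
ρ = 1 − 6Σd² / [n(n²−1)] = 1 − 6×80 / (8×63) = 1 − 480/504 ≈ 0.048

0.048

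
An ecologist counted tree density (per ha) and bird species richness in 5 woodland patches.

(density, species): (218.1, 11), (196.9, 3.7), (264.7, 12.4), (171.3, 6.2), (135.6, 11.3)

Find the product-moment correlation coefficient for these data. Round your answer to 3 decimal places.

0.278

n = 5, Σx = 986.6, Σy = 44.6, Σx² = 204134.36, Σy² = 454.58, Σxy = 9004.25
nΣxy − ΣxΣy = 45021.25 − 44002.36 = 1018.89
nΣx² − (Σx)² = 1020671.8 − 973379.56 = 47292.24; nΣy² − (Σy)² = 2272.9 − 1989.16 = 283.74
r = 1018.89 / √(47292.24 × 283.74) = 1018.89 / 3663.1544 ≈ 0.278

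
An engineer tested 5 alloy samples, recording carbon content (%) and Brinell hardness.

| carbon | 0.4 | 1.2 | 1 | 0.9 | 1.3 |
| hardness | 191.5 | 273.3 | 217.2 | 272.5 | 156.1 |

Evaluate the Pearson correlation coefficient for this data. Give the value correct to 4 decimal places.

n = 5, Σx = 4.8, Σy = 1110.6, Σx² = 5.1, Σy² = 257164.44, Σxy = 1069.94
nΣxy − ΣxΣy = 5349.7 − 5330.88 = 18.82
nΣx² − (Σx)² = 25.5 − 23.04 = 2.46; nΣy² − (Σy)² = 1285822.2 − 1233432.36 = 52389.84
r = 18.82 / √(2.46 × 52389.84) = 18.82 / 358.9972 ≈ 0.0524

0.0524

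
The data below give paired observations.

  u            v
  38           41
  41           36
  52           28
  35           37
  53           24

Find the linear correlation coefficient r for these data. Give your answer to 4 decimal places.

n = 5, Σu = 219, Σv = 166, Σu² = 9863, Σv² = 5706, Σuv = 7057
nΣuv − ΣuΣv = 35285 − 36354 = -1069
nΣu² − (Σu)² = 49315 − 47961 = 1354; nΣv² − (Σv)² = 28530 − 27556 = 974
r = -1069 / √(1354 × 974) = -1069 / 1148.3884 ≈ -0.9309

-0.9309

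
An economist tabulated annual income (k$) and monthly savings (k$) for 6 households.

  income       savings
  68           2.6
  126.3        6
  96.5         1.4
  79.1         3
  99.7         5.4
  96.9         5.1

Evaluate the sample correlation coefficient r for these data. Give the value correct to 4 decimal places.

n = 6, Σx = 566.5, Σy = 23.5, Σx² = 55474.45, Σy² = 108.89, Σxy = 2339.57
nΣxy − ΣxΣy = 14037.42 − 13312.75 = 724.67
nΣx² − (Σx)² = 332846.7 − 320922.25 = 11924.45; nΣy² − (Σy)² = 653.34 − 552.25 = 101.09
r = 724.67 / √(11924.45 × 101.09) = 724.67 / 1097.9265 ≈ 0.6600

0.6600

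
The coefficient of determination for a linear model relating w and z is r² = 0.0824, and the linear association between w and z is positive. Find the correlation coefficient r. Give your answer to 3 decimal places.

|r| = √0.0824 = 0.287
The association is positive, so r = 0.287.

0.287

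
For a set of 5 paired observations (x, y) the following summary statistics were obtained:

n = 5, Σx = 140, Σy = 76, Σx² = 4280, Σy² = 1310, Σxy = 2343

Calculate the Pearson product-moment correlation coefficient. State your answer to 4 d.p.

0.9108

r = (nΣxy − ΣxΣy) / √[(nΣx² − (Σx)²)(nΣy² − (Σy)²)]
Numerator: 5×2343 − 140×76 = 1075
Denominator: √[(21400 − 19600)(6550 − 5776)] = √[1800 × 774] = 1180.3389
r = 1075 / 1180.3389 ≈ 0.9108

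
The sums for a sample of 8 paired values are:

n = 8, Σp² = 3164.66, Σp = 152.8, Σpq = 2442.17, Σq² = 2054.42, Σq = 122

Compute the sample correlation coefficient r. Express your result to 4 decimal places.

0.5125

r = (nΣpq − ΣpΣq) / √[(nΣp² − (Σp)²)(nΣq² − (Σq)²)]
Numerator: 8×2442.17 − 152.8×122 = 895.76
Denominator: √[(25317.28 − 23347.84)(16435.36 − 14884)] = √[1969.44 × 1551.36] = 1747.9446
r = 895.76 / 1747.9446 ≈ 0.5125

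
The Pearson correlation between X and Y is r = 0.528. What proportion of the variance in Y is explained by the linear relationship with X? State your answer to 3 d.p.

r² = (0.528)² = 0.279

0.279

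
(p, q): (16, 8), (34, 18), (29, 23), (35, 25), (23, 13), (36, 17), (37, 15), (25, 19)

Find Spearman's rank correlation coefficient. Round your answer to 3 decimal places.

0.333

Rank p: 1, 5, 4, 6, 2, 7, 8, 3
Rank q: 1, 5, 7, 8, 2, 4, 3, 6
d = rank(p) − rank(q): 0, 0, -3, -2, 0, 3, 5, -3; Σd² = 56
ρ = 1 − 6Σd² / [n(n²−1)] = 1 − 6×56 / (8×63) = 1 − 336/504 ≈ 0.333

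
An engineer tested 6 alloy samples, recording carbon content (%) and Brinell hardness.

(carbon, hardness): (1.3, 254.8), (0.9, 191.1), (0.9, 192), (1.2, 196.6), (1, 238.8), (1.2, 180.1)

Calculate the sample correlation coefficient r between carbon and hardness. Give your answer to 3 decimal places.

n = 6, Σx = 6.5, Σy = 1253.4, Σx² = 7.19, Σy² = 266419.26, Σxy = 1366.87
nΣxy − ΣxΣy = 8201.22 − 8147.1 = 54.12
nΣx² − (Σx)² = 43.14 − 42.25 = 0.89; nΣy² − (Σy)² = 1598515.56 − 1571011.56 = 27504
r = 54.12 / √(0.89 × 27504) = 54.12 / 156.4563 ≈ 0.346

0.346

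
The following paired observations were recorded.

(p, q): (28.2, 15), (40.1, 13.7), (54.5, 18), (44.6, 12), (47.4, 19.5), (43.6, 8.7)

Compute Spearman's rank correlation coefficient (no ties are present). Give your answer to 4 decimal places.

Rank p: 1, 2, 6, 4, 5, 3
Rank q: 4, 3, 5, 2, 6, 1
d = rank(p) − rank(q): -3, -1, 1, 2, -1, 2; Σd² = 20
ρ = 1 − 6Σd² / [n(n²−1)] = 1 − 6×20 / (6×35) = 1 − 120/210 ≈ 0.4286

0.4286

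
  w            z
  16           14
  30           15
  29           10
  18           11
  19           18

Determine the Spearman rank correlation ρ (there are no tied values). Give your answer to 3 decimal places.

0.100

Rank w: 1, 5, 4, 2, 3
Rank z: 3, 4, 1, 2, 5
d = rank(w) − rank(z): -2, 1, 3, 0, -2; Σd² = 18
ρ = 1 − 6Σd² / [n(n²−1)] = 1 − 6×18 / (5×24) = 1 − 108/120 ≈ 0.100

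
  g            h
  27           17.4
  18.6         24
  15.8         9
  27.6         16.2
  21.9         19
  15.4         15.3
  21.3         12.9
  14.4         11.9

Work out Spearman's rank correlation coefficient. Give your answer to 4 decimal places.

Rank g: 7, 4, 3, 8, 6, 2, 5, 1
Rank h: 6, 8, 1, 5, 7, 4, 3, 2
d = rank(g) − rank(h): 1, -4, 2, 3, -1, -2, 2, -1; Σd² = 40
ρ = 1 − 6Σd² / [n(n²−1)] = 1 − 6×40 / (8×63) = 1 − 240/504 ≈ 0.5238

0.5238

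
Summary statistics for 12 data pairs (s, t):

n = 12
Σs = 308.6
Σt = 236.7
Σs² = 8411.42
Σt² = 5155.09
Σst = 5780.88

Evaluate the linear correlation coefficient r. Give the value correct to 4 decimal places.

-0.6371

r = (nΣst − ΣsΣt) / √[(nΣs² − (Σs)²)(nΣt² − (Σt)²)]
Numerator: 12×5780.88 − 308.6×236.7 = -3675.06
Denominator: √[(100937.04 − 95233.96)(61861.08 − 56026.89)] = √[5703.08 × 5834.19] = 5768.2625
r = -3675.06 / 5768.2625 ≈ -0.6371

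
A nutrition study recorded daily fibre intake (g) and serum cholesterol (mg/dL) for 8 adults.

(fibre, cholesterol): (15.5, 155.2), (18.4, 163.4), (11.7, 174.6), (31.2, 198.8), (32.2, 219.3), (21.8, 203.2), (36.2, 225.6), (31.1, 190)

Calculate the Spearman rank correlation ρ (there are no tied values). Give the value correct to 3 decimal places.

Rank fibre: 2, 3, 1, 6, 7, 4, 8, 5
Rank cholesterol: 1, 2, 3, 5, 7, 6, 8, 4
d = rank(fibre) − rank(cholesterol): 1, 1, -2, 1, 0, -2, 0, 1; Σd² = 12
ρ = 1 − 6Σd² / [n(n²−1)] = 1 − 6×12 / (8×63) = 1 − 72/504 ≈ 0.857

0.857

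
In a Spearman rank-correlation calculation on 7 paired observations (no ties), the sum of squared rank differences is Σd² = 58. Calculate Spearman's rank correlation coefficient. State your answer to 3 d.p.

ρ = 1 − 6Σd² / [n(n²−1)] = 1 − 6×58 / (7×48)
  = 1 − 348/336 = 1 − 1.0357 ≈ -0.036

-0.036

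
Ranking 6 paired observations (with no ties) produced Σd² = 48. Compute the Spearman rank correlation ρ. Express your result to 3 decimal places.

-0.371

ρ = 1 − 6Σd² / [n(n²−1)] = 1 − 6×48 / (6×35)
  = 1 − 288/210 = 1 − 1.3714 ≈ -0.371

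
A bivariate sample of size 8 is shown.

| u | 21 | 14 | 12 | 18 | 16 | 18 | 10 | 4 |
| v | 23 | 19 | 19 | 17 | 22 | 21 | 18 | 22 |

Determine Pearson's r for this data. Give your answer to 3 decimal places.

0.084

n = 8, Σu = 113, Σv = 161, Σu² = 1801, Σv² = 3273, Σuv = 2281
nΣuv − ΣuΣv = 18248 − 18193 = 55
nΣu² − (Σu)² = 14408 − 12769 = 1639; nΣv² − (Σv)² = 26184 − 25921 = 263
r = 55 / √(1639 × 263) = 55 / 656.5493 ≈ 0.084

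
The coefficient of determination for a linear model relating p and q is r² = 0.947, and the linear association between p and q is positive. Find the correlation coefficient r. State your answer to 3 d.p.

|r| = √0.947 = 0.973
The association is positive, so r = 0.973.

0.973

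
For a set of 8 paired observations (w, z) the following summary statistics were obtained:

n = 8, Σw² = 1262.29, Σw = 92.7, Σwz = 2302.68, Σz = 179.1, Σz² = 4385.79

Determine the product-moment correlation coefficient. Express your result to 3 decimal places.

0.855

r = (nΣwz − ΣwΣz) / √[(nΣw² − (Σw)²)(nΣz² − (Σz)²)]
Numerator: 8×2302.68 − 92.7×179.1 = 1818.87
Denominator: √[(10098.32 − 8593.29)(35086.32 − 32076.81)] = √[1505.03 × 3009.51] = 2128.2394
r = 1818.87 / 2128.2394 ≈ 0.855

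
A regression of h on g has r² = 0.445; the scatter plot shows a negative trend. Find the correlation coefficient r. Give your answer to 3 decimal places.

-0.667

|r| = √0.445 = 0.667
The association is negative, so r = −0.667.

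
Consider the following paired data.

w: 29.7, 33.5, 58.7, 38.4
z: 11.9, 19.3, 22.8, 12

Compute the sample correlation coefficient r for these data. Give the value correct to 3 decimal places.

n = 4, Σw = 160.3, Σz = 66, Σw² = 6924.59, Σz² = 1177.94, Σwz = 2799.14
nΣwz − ΣwΣz = 11196.56 − 10579.8 = 616.76
nΣw² − (Σw)² = 27698.36 − 25696.09 = 2002.27; nΣz² − (Σz)² = 4711.76 − 4356 = 355.76
r = 616.76 / √(2002.27 × 355.76) = 616.76 / 843.9950 ≈ 0.731

0.731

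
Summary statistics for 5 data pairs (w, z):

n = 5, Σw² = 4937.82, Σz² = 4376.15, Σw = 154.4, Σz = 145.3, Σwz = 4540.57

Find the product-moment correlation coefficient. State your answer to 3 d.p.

0.332

r = (nΣwz − ΣwΣz) / √[(nΣw² − (Σw)²)(nΣz² − (Σz)²)]
Numerator: 5×4540.57 − 154.4×145.3 = 268.53
Denominator: √[(24689.1 − 23839.36)(21880.75 − 21112.09)] = √[849.74 × 768.66] = 808.1839
r = 268.53 / 808.1839 ≈ 0.332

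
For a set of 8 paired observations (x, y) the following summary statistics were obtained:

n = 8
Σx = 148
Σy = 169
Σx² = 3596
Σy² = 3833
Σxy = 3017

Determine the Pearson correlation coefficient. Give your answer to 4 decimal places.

r = (nΣxy − ΣxΣy) / √[(nΣx² − (Σx)²)(nΣy² − (Σy)²)]
Numerator: 8×3017 − 148×169 = -876
Denominator: √[(28768 − 21904)(30664 − 28561)] = √[6864 × 2103] = 3799.3410
r = -876 / 3799.3410 ≈ -0.2306

-0.2306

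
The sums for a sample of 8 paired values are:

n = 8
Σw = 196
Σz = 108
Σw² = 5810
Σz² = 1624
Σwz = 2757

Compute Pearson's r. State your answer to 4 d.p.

r = (nΣwz − ΣwΣz) / √[(nΣw² − (Σw)²)(nΣz² − (Σz)²)]
Numerator: 8×2757 − 196×108 = 888
Denominator: √[(46480 − 38416)(12992 − 11664)] = √[8064 × 1328] = 3272.4596
r = 888 / 3272.4596 ≈ 0.2714

0.2714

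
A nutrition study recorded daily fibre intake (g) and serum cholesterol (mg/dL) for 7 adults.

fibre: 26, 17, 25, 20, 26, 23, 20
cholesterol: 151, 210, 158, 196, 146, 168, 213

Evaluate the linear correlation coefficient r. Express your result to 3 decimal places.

-0.956

n = 7, Σx = 157, Σy = 1242, Σx² = 3595, Σy² = 225190, Σxy = 27286
nΣxy − ΣxΣy = 191002 − 194994 = -3992
nΣx² − (Σx)² = 25165 − 24649 = 516; nΣy² − (Σy)² = 1576330 − 1542564 = 33766
r = -3992 / √(516 × 33766) = -3992 / 4174.1174 ≈ -0.956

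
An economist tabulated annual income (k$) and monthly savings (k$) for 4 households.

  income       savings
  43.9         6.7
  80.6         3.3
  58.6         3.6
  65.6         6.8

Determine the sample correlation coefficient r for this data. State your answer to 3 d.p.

n = 4, Σx = 248.7, Σy = 20.4, Σx² = 16160.89, Σy² = 114.98, Σxy = 1217.15
nΣxy − ΣxΣy = 4868.6 − 5073.48 = -204.88
nΣx² − (Σx)² = 64643.56 − 61851.69 = 2791.87; nΣy² − (Σy)² = 459.92 − 416.16 = 43.76
r = -204.88 / √(2791.87 × 43.76) = -204.88 / 349.5314 ≈ -0.586

-0.586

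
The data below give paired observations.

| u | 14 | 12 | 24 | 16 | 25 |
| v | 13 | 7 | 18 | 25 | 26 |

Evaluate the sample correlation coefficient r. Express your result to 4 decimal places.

0.6716

n = 5, Σu = 91, Σv = 89, Σu² = 1797, Σv² = 1843, Σuv = 1748
nΣuv − ΣuΣv = 8740 − 8099 = 641
nΣu² − (Σu)² = 8985 − 8281 = 704; nΣv² − (Σv)² = 9215 − 7921 = 1294
r = 641 / √(704 × 1294) = 641 / 954.4506 ≈ 0.6716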